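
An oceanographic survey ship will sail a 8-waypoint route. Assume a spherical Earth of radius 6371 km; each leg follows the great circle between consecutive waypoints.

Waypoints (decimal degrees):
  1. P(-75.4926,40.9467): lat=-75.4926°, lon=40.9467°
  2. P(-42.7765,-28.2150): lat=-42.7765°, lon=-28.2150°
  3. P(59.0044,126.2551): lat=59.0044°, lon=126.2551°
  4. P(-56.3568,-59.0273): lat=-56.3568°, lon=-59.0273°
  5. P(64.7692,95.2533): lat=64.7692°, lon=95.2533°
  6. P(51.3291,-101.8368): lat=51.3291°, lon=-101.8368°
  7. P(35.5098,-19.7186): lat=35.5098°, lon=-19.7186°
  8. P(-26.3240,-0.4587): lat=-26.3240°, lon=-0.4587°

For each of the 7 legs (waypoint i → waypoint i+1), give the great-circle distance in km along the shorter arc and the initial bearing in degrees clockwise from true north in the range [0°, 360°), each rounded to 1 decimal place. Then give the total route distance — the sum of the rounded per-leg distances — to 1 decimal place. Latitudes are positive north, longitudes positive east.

Leg 1: φ1=-1.3175944, φ2=-0.7465908, Δφ=0.5710037, Δλ=-1.2070994 rad; a=sin²(Δφ/2)+cosφ1·cosφ2·sin²(Δλ/2)=0.1385522378; c=2·atan2(√a, √(1-a))=0.762812544; dist=6371·c=4859.879 ≈ 4859.9 km; running total=4859.9 km
Leg 1 bearing: y=sinΔλ·cosφ2=-0.68599558, x=cosφ1·sinφ2-sinφ1·cosφ2·cosΔλ=0.08265665; θ=atan2(y, x)=-83.1295° <0 so +360° → 276.8705° ≈ 276.9°
Leg 2: φ1=-0.7465908, φ2=1.0298211, Δφ=1.7764118, Δλ=2.6960118 rad; a=sin²(Δφ/2)+cosφ1·cosφ2·sin²(Δλ/2)=0.9616252862; c=2·atan2(√a, √(1-a))=2.747253267; dist=6371·c=17502.751 ≈ 17502.8 km; running total=22362.7 km
Leg 2 bearing: y=sinΔλ·cosφ2=0.22194380, x=cosφ1·sinφ2-sinφ1·cosφ2·cosΔλ=0.31360697; θ=atan2(y, x)=35.2875° ≈ 35.3°
Leg 3: φ1=1.0298211, φ2=-0.9836117, Δφ=-2.0134328, Δλ=-3.2337879 rad; a=sin²(Δφ/2)+cosφ1·cosφ2·sin²(Δλ/2)=0.9988604285; c=2·atan2(√a, √(1-a))=3.074064745; dist=6371·c=19584.866 ≈ 19584.9 km; running total=41947.6 km
Leg 3 bearing: y=sinΔλ·cosφ2=0.05100564, x=cosφ1·sinφ2-sinφ1·cosφ2·cosΔλ=0.04417597; θ=atan2(y, x)=49.1042° ≈ 49.1°
Leg 4: φ1=-0.9836117, φ2=1.1304358, Δφ=2.1140475, Δλ=2.6927044 rad; a=sin²(Δφ/2)+cosφ1·cosφ2·sin²(Δλ/2)=0.9829222059; c=2·atan2(√a, √(1-a))=2.879478889; dist=6371·c=18345.160 ≈ 18345.2 km; running total=60292.8 km
Leg 4 bearing: y=sinΔλ·cosφ2=0.18498401, x=cosφ1·sinφ2-sinφ1·cosφ2·cosΔλ=0.18145382; θ=atan2(y, x)=45.5520° ≈ 45.6°
Leg 5: φ1=1.1304358, φ2=0.8958618, Δφ=-0.2345740, Δλ=-3.4398712 rad; a=sin²(Δφ/2)+cosφ1·cosφ2·sin²(Δλ/2)=0.2741632265; c=2·atan2(√a, √(1-a))=1.102156088; dist=6371·c=7021.836 ≈ 7021.8 km; running total=67314.6 km
Leg 5 bearing: y=sinΔλ·cosφ2=0.18362678, x=cosφ1·sinφ2-sinφ1·cosφ2·cosΔλ=0.87308202; θ=atan2(y, x)=11.8773° ≈ 11.9°
Leg 6: φ1=0.8958618, φ2=0.6197629, Δφ=-0.2760989, Δλ=1.4332330 rad; a=sin²(Δφ/2)+cosφ1·cosφ2·sin²(Δλ/2)=0.2383798202; c=2·atan2(√a, √(1-a))=1.020147383; dist=6371·c=6499.359 ≈ 6499.4 km; running total=73814.0 km
Leg 6 bearing: y=sinΔλ·cosφ2=0.80632623, x=cosφ1·sinφ2-sinφ1·cosφ2·cosΔλ=0.27578531; θ=atan2(y, x)=71.1179° ≈ 71.1°
Leg 7: φ1=0.6197629, φ2=-0.4594405, Δφ=-1.0792034, Δλ=0.3361487 rad; a=sin²(Δφ/2)+cosφ1·cosφ2·sin²(Δλ/2)=0.2844018133; c=2·atan2(√a, √(1-a))=1.124977992; dist=6371·c=7167.235 ≈ 7167.2 km; running total=80981.2 km
Leg 7 bearing: y=sinΔλ·cosφ2=0.29564818, x=cosφ1·sinφ2-sinφ1·cosφ2·cosΔλ=-0.85244463; θ=atan2(y, x)=160.8722° ≈ 160.9°

Leg 1: dist=4859.9 km, bearing=276.9°
Leg 2: dist=17502.8 km, bearing=35.3°
Leg 3: dist=19584.9 km, bearing=49.1°
Leg 4: dist=18345.2 km, bearing=45.6°
Leg 5: dist=7021.8 km, bearing=11.9°
Leg 6: dist=6499.4 km, bearing=71.1°
Leg 7: dist=7167.2 km, bearing=160.9°
Total: 80981.2 km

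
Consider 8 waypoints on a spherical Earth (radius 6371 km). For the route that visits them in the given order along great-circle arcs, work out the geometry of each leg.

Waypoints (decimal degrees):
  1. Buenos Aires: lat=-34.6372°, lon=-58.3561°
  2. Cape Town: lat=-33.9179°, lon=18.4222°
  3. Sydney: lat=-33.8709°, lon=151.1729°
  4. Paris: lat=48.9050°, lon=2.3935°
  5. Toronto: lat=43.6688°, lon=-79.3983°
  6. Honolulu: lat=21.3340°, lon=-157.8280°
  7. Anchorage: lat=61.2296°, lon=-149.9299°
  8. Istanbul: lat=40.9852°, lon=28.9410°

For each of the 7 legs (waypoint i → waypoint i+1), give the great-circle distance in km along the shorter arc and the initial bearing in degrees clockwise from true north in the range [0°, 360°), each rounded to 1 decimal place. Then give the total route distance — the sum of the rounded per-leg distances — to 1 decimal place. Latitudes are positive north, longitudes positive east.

Leg 1: φ1=-0.6045332, φ2=-0.5919790, Δφ=0.0125542, Δλ=1.3400341 rad; a=sin²(Δφ/2)+cosφ1·cosφ2·sin²(Δλ/2)=0.2633405548; c=2·atan2(√a, √(1-a))=1.077741695; dist=6371·c=6866.292 ≈ 6866.3 km; running total=6866.3 km
Leg 1 bearing: y=sinΔλ·cosφ2=0.80784094, x=cosφ1·sinφ2-sinφ1·cosφ2·cosΔλ=-0.35122962; θ=atan2(y, x)=113.4982° ≈ 113.5°
Leg 2: φ1=-0.5919790, φ2=-0.5911587, Δφ=0.0008203, Δλ=2.3169368 rad; a=sin²(Δφ/2)+cosφ1·cosφ2·sin²(Δλ/2)=0.5783591097; c=2·atan2(√a, √(1-a))=1.728163257; dist=6371·c=11010.128 ≈ 11010.1 km; running total=17876.4 km
Leg 2 bearing: y=sinΔλ·cosφ2=0.60969775, x=cosφ1·sinφ2-sinφ1·cosφ2·cosΔλ=-0.77698652; θ=atan2(y, x)=141.8789° ≈ 141.9°
Leg 3: φ1=-0.5911587, φ2=0.8535533, Δφ=1.4447120, Δλ=-2.5966904 rad; a=sin²(Δφ/2)+cosφ1·cosφ2·sin²(Δλ/2)=0.9433666911; c=2·atan2(√a, √(1-a))=2.661026585; dist=6371·c=16953.400 ≈ 16953.4 km; running total=34829.8 km
Leg 3 bearing: y=sinΔλ·cosφ2=-0.34070619, x=cosφ1·sinφ2-sinφ1·cosφ2·cosΔλ=0.31244712; θ=atan2(y, x)=-47.4774° <0 so +360° → 312.5226° ≈ 312.5°
Leg 4: φ1=0.8535533, φ2=0.7621643, Δφ=-0.0913889, Δλ=-1.4275362 rad; a=sin²(Δφ/2)+cosφ1·cosφ2·sin²(Δλ/2)=0.2058758427; c=2·atan2(√a, √(1-a))=0.941905300; dist=6371·c=6000.879 ≈ 6000.9 km; running total=40830.7 km
Leg 4 bearing: y=sinΔλ·cosφ2=-0.71593319, x=cosφ1·sinφ2-sinφ1·cosφ2·cosΔλ=0.37603669; θ=atan2(y, x)=-62.2898° <0 so +360° → 297.7102° ≈ 297.7°
Leg 5: φ1=0.7621643, φ2=0.3723485, Δφ=-0.3898158, Δλ=-1.3688565 rad; a=sin²(Δφ/2)+cosφ1·cosφ2·sin²(Δλ/2)=0.3068290051; c=2·atan2(√a, √(1-a))=1.174133988; dist=6371·c=7480.408 ≈ 7480.4 km; running total=48311.1 km
Leg 5 bearing: y=sinΔλ·cosφ2=-0.91254732, x=cosφ1·sinφ2-sinφ1·cosφ2·cosΔλ=0.13415387; θ=atan2(y, x)=-81.6368° <0 so +360° → 278.3632° ≈ 278.4°
Leg 6: φ1=0.3723485, φ2=1.0686581, Δφ=0.6963096, Δλ=0.1378478 rad; a=sin²(Δφ/2)+cosφ1·cosφ2·sin²(Δλ/2)=0.1185191725; c=2·atan2(√a, √(1-a))=0.702914058; dist=6371·c=4478.265 ≈ 4478.3 km; running total=52789.4 km
Leg 6 bearing: y=sinΔλ·cosφ2=0.06613637, x=cosφ1·sinφ2-sinφ1·cosφ2·cosΔλ=0.64305170; θ=atan2(y, x)=5.8721° ≈ 5.9°
Leg 7: φ1=1.0686581, φ2=0.7153267, Δφ=-0.3533314, Δλ=3.1218861 rad; a=sin²(Δφ/2)+cosφ1·cosφ2·sin²(Δλ/2)=0.3941760950; c=2·atan2(√a, √(1-a))=1.357535669; dist=6371·c=8648.860 ≈ 8648.9 km; running total=61438.3 km
Leg 7 bearing: y=sinΔλ·cosφ2=0.01487507, x=cosφ1·sinφ2-sinφ1·cosφ2·cosΔλ=0.97723280; θ=atan2(y, x)=0.8721° ≈ 0.9°

Leg 1: dist=6866.3 km, bearing=113.5°
Leg 2: dist=11010.1 km, bearing=141.9°
Leg 3: dist=16953.4 km, bearing=312.5°
Leg 4: dist=6000.9 km, bearing=297.7°
Leg 5: dist=7480.4 km, bearing=278.4°
Leg 6: dist=4478.3 km, bearing=5.9°
Leg 7: dist=8648.9 km, bearing=0.9°
Total: 61438.3 km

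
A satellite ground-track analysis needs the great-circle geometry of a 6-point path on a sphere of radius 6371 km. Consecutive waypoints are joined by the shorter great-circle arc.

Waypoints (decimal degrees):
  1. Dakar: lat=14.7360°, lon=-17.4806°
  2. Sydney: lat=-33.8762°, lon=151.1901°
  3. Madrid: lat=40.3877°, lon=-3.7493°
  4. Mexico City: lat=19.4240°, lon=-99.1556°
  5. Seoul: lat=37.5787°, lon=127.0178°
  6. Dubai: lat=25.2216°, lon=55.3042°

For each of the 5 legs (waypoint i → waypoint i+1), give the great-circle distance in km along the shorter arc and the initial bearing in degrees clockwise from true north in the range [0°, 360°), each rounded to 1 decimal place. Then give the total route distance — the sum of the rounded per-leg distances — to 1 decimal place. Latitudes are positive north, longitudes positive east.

Leg 1: dist=17601.1 km, bearing=153.8°
Leg 2: dist=17687.8 km, bearing=295.4°
Leg 3: dist=9062.4 km, bearing=288.3°
Leg 4: dist=12047.5 km, bearing=323.0°
Leg 5: dist=6782.7 km, bearing=280.8°
Total: 63181.5 km

Leg 1: φ1=0.2571917, φ2=-0.5912512, Δφ=-0.8484429, Δλ=2.9438591 rad; a=sin²(Δφ/2)+cosφ1·cosφ2·sin²(Δλ/2)=0.9645366777; c=2·atan2(√a, √(1-a))=2.762696085; dist=6371·c=17601.137 ≈ 17601.1 km; running total=17601.1 km
Leg 1 bearing: y=sinΔλ·cosφ2=0.16309941, x=cosφ1·sinφ2-sinφ1·cosφ2·cosΔλ=-0.33199591; θ=atan2(y, x)=153.8365° ≈ 153.8°
Leg 2: φ1=-0.5912512, φ2=0.7048983, Δφ=1.2961496, Δλ=-2.7042027 rad; a=sin²(Δφ/2)+cosφ1·cosφ2·sin²(Δλ/2)=0.9670086148; c=2·atan2(√a, √(1-a))=2.776294320; dist=6371·c=17687.771 ≈ 17687.8 km; running total=35288.9 km
Leg 2 bearing: y=sinΔλ·cosφ2=-0.32262873, x=cosφ1·sinφ2-sinφ1·cosφ2·cosΔλ=0.15337052; θ=atan2(y, x)=-64.5746° <0 so +360° → 295.4254° ≈ 295.4°
Leg 3: φ1=0.7048983, φ2=0.3390128, Δφ=-0.3658856, Δλ=-1.6651541 rad; a=sin²(Δφ/2)+cosφ1·cosφ2·sin²(Δλ/2)=0.4260985517; c=2·atan2(√a, √(1-a))=1.422449927; dist=6371·c=9062.428 ≈ 9062.4 km; running total=44351.3 km
Leg 3 bearing: y=sinΔλ·cosφ2=-0.93888824, x=cosφ1·sinφ2-sinφ1·cosφ2·cosΔλ=0.31087486; θ=atan2(y, x)=-71.6798° <0 so +360° → 288.3202° ≈ 288.3°
Leg 4: φ1=0.3390128, φ2=0.6558720, Δφ=0.3168593, Δλ=3.9474705 rad; a=sin²(Δφ/2)+cosφ1·cosφ2·sin²(Δλ/2)=0.6573774531; c=2·atan2(√a, √(1-a))=1.890994751; dist=6371·c=12047.528 ≈ 12047.5 km; running total=56398.8 km
Leg 4 bearing: y=sinΔλ·cosφ2=-0.57175210, x=cosφ1·sinφ2-sinφ1·cosφ2·cosΔλ=0.75764694; θ=atan2(y, x)=-37.0397° <0 so +360° → 322.9603° ≈ 323.0°
Leg 5: φ1=0.6558720, φ2=0.4402000, Δφ=-0.2156721, Δλ=-1.2516384 rad; a=sin²(Δφ/2)+cosφ1·cosφ2·sin²(Δλ/2)=0.2575854204; c=2·atan2(√a, √(1-a))=1.064628504; dist=6371·c=6782.748 ≈ 6782.7 km; running total=63181.5 km
Leg 5 bearing: y=sinΔλ·cosφ2=-0.85898080, x=cosφ1·sinφ2-sinφ1·cosφ2·cosΔλ=0.16459852; θ=atan2(y, x)=-79.1524° <0 so +360° → 280.8476° ≈ 280.8°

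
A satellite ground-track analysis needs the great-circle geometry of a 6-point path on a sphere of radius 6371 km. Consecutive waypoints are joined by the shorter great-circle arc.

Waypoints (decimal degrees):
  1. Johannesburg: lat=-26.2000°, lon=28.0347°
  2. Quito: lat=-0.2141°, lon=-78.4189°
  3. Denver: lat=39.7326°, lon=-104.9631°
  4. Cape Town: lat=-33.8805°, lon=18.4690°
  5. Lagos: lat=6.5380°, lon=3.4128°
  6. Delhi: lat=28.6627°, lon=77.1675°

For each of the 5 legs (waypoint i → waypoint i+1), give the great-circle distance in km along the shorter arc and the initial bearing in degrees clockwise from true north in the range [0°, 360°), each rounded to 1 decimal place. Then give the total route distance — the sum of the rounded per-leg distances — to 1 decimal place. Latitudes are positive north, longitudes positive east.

Leg 1: φ1=-0.4572763, φ2=-0.0037367, Δφ=0.4535395, Δλ=-1.8579658 rad; a=sin²(Δφ/2)+cosφ1·cosφ2·sin²(Δλ/2)=0.6262433939; c=2·atan2(√a, √(1-a))=1.826045780; dist=6371·c=11633.738 ≈ 11633.7 km; running total=11633.7 km
Leg 1 bearing: y=sinΔλ·cosφ2=-0.95904273, x=cosφ1·sinφ2-sinφ1·cosφ2·cosΔλ=-0.12840352; θ=atan2(y, x)=-97.6258° <0 so +360° → 262.3742° ≈ 262.4°
Leg 2: φ1=-0.0037367, φ2=0.6934647, Δφ=0.6972014, Δλ=-0.4632837 rad; a=sin²(Δφ/2)+cosφ1·cosφ2·sin²(Δλ/2)=0.1572107681; c=2·atan2(√a, √(1-a))=0.815398330; dist=6371·c=5194.903 ≈ 5194.9 km; running total=16828.6 km
Leg 2 bearing: y=sinΔλ·cosφ2=-0.34367300, x=cosφ1·sinφ2-sinφ1·cosφ2·cosΔλ=0.64177179; θ=atan2(y, x)=-28.1693° <0 so +360° → 331.8307° ≈ 331.8°
Leg 3: φ1=0.6934647, φ2=-0.5913263, Δφ=-1.2847910, Δλ=2.1542965 rad; a=sin²(Δφ/2)+cosφ1·cosφ2·sin²(Δλ/2)=0.8540445177; c=2·atan2(√a, √(1-a))=2.357584574; dist=6371·c=15020.171 ≈ 15020.2 km; running total=31848.8 km
Leg 3 bearing: y=sinΔλ·cosφ2=0.69283627, x=cosφ1·sinφ2-sinφ1·cosφ2·cosΔλ=-0.13633718; θ=atan2(y, x)=101.1325° ≈ 101.1°
Leg 4: φ1=-0.5913263, φ2=0.1141096, Δφ=0.7054359, Δλ=-0.2627803 rad; a=sin²(Δφ/2)+cosφ1·cosφ2·sin²(Δλ/2)=0.1334926265; c=2·atan2(√a, √(1-a))=0.748052831; dist=6371·c=4765.845 ≈ 4765.8 km; running total=36614.6 km
Leg 4 bearing: y=sinΔλ·cosφ2=-0.25807700, x=cosφ1·sinφ2-sinφ1·cosφ2·cosΔλ=0.62935335; θ=atan2(y, x)=-22.2969° <0 so +360° → 337.7031° ≈ 337.7°
Leg 5: φ1=0.1141096, φ2=0.5002585, Δφ=0.3861489, Δλ=1.2872624 rad; a=sin²(Δφ/2)+cosφ1·cosφ2·sin²(Δλ/2)=0.3507564360; c=2·atan2(√a, √(1-a))=1.267689199; dist=6371·c=8076.448 ≈ 8076.4 km; running total=44691.0 km
Leg 5 bearing: y=sinΔλ·cosφ2=0.84242415, x=cosφ1·sinφ2-sinφ1·cosφ2·cosΔλ=0.44858332; θ=atan2(y, x)=61.9651° ≈ 62.0°

Leg 1: dist=11633.7 km, bearing=262.4°
Leg 2: dist=5194.9 km, bearing=331.8°
Leg 3: dist=15020.2 km, bearing=101.1°
Leg 4: dist=4765.8 km, bearing=337.7°
Leg 5: dist=8076.4 km, bearing=62.0°
Total: 44691.0 km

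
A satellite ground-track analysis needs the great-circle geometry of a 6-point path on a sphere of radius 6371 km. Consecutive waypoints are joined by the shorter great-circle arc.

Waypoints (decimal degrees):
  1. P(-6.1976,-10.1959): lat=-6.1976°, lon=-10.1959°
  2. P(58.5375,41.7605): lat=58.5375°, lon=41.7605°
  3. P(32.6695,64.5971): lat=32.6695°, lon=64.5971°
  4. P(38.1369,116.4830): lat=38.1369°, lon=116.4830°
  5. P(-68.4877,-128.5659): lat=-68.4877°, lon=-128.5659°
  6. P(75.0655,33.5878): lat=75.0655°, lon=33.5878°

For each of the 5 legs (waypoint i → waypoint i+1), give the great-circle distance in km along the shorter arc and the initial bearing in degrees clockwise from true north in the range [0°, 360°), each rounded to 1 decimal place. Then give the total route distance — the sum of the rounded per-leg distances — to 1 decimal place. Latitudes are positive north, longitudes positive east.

Leg 1: φ1=-0.1081685, φ2=1.0216721, Δφ=1.1298406, Δλ=0.9068102 rad; a=sin²(Δφ/2)+cosφ1·cosφ2·sin²(Δλ/2)=0.3861571963; c=2·atan2(√a, √(1-a))=1.341096128; dist=6371·c=8544.123 ≈ 8544.1 km; running total=8544.1 km
Leg 1 bearing: y=sinΔλ·cosφ2=0.41105000, x=cosφ1·sinφ2-sinφ1·cosφ2·cosΔλ=0.88272145; θ=atan2(y, x)=24.9696° ≈ 25.0°
Leg 2: φ1=1.0216721, φ2=0.5701903, Δφ=-0.4514818, Δλ=0.3985739 rad; a=sin²(Δφ/2)+cosφ1·cosφ2·sin²(Δλ/2)=0.0673190603; c=2·atan2(√a, √(1-a))=0.524924303; dist=6371·c=3344.293 ≈ 3344.3 km; running total=11888.4 km
Leg 2 bearing: y=sinΔλ·cosφ2=0.32670559, x=cosφ1·sinφ2-sinφ1·cosφ2·cosΔλ=-0.38001615; θ=atan2(y, x)=139.3139° ≈ 139.3°
Leg 3: φ1=0.5701903, φ2=0.6656145, Δφ=0.0954241, Δλ=0.9055798 rad; a=sin²(Δφ/2)+cosφ1·cosφ2·sin²(Δλ/2)=0.1289920059; c=2·atan2(√a, √(1-a))=0.734723730; dist=6371·c=4680.925 ≈ 4680.9 km; running total=16569.3 km
Leg 3 bearing: y=sinΔλ·cosφ2=0.61883443, x=cosφ1·sinφ2-sinφ1·cosφ2·cosΔλ=0.25779104; θ=atan2(y, x)=67.3846° ≈ 67.4°
Leg 4: φ1=0.6656145, φ2=-1.1953359, Δφ=-1.8609503, Δλ=-4.2769101 rad; a=sin²(Δφ/2)+cosφ1·cosφ2·sin²(Δλ/2)=0.8480969835; c=2·atan2(√a, √(1-a))=2.340878135; dist=6371·c=14913.735 ≈ 14913.7 km; running total=31483.0 km
Leg 4 bearing: y=sinΔλ·cosφ2=0.33247608, x=cosφ1·sinφ2-sinφ1·cosφ2·cosΔλ=-0.63621822; θ=atan2(y, x)=152.4092° ≈ 152.4°
Leg 5: φ1=-1.1953359, φ2=1.3101401, Δφ=2.5054760, Δλ=2.8301160 rad; a=sin²(Δφ/2)+cosφ1·cosφ2·sin²(Δλ/2)=0.9944349383; c=2·atan2(√a, √(1-a))=2.992255241; dist=6371·c=19063.658 ≈ 19063.7 km; running total=50546.7 km
Leg 5 bearing: y=sinΔλ·cosφ2=0.07898042, x=cosφ1·sinφ2-sinφ1·cosφ2·cosΔλ=0.12608910; θ=atan2(y, x)=32.0624° ≈ 32.1°

Leg 1: dist=8544.1 km, bearing=25.0°
Leg 2: dist=3344.3 km, bearing=139.3°
Leg 3: dist=4680.9 km, bearing=67.4°
Leg 4: dist=14913.7 km, bearing=152.4°
Leg 5: dist=19063.7 km, bearing=32.1°
Total: 50546.7 km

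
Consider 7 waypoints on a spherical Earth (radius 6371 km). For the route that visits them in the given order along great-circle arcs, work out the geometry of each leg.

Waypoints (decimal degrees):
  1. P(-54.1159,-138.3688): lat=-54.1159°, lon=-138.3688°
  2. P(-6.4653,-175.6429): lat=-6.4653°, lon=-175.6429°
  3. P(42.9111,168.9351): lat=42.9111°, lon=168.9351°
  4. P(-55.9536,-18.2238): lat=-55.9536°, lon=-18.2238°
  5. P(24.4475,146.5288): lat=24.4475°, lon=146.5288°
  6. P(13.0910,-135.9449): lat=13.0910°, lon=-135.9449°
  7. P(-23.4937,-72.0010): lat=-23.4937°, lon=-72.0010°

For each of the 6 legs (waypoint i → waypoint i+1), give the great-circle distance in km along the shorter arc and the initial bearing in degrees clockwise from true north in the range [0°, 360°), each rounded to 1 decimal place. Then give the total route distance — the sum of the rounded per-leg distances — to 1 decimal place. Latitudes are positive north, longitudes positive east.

Leg 1: φ1=-0.9445006, φ2=-0.1128408, Δφ=0.8316599, Δλ=-0.6505558 rad; a=sin²(Δφ/2)+cosφ1·cosφ2·sin²(Δλ/2)=0.2226554134; c=2·atan2(√a, √(1-a))=0.982806971; dist=6371·c=6261.463 ≈ 6261.5 km; running total=6261.5 km
Leg 1 bearing: y=sinΔλ·cosφ2=-0.60177709, x=cosφ1·sinφ2-sinφ1·cosφ2·cosΔλ=0.57461661; θ=atan2(y, x)=-46.3226° <0 so +360° → 313.6774° ≈ 313.7°
Leg 2: φ1=-0.1128408, φ2=0.7489400, Δφ=0.8617808, Δλ=6.0140206 rad; a=sin²(Δφ/2)+cosφ1·cosφ2·sin²(Δλ/2)=0.1875585163; c=2·atan2(√a, √(1-a))=0.895814707; dist=6371·c=5707.235 ≈ 5707.2 km; running total=11968.7 km
Leg 2 bearing: y=sinΔλ·cosφ2=-0.19476734, x=cosφ1·sinφ2-sinφ1·cosφ2·cosΔλ=0.75603370; θ=atan2(y, x)=-14.4463° <0 so +360° → 345.5537° ≈ 345.6°
Leg 3: φ1=0.7489400, φ2=-0.9765745, Δφ=-1.7255145, Δλ=-3.2665390 rad; a=sin²(Δφ/2)+cosφ1·cosφ2·sin²(Δλ/2)=0.9855031627; c=2·atan2(√a, √(1-a))=2.900201379; dist=6371·c=18477.183 ≈ 18477.2 km; running total=30445.9 km
Leg 3 bearing: y=sinΔλ·cosφ2=0.06977112, x=cosφ1·sinφ2-sinφ1·cosφ2·cosΔλ=-0.22864537; θ=atan2(y, x)=163.0304° ≈ 163.0°
Leg 4: φ1=-0.9765745, φ2=0.4266894, Δφ=1.4032639, Δλ=2.8754753 rad; a=sin²(Δφ/2)+cosφ1·cosφ2·sin²(Δλ/2)=0.9173219347; c=2·atan2(√a, √(1-a))=2.558282213; dist=6371·c=16298.816 ≈ 16298.8 km; running total=46744.7 km
Leg 4 bearing: y=sinΔλ·cosφ2=0.23940821, x=cosφ1·sinφ2-sinφ1·cosφ2·cosΔλ=-0.49603762; θ=atan2(y, x)=154.2361° ≈ 154.2°
Leg 5: φ1=0.4266894, φ2=0.2284811, Δφ=-0.1982083, Δλ=-4.9300961 rad; a=sin²(Δφ/2)+cosφ1·cosφ2·sin²(Δλ/2)=0.3573728637; c=2·atan2(√a, √(1-a))=1.281524614; dist=6371·c=8164.593 ≈ 8164.6 km; running total=54909.3 km
Leg 5 bearing: y=sinΔλ·cosφ2=0.95102026, x=cosφ1·sinφ2-sinφ1·cosφ2·cosΔλ=0.11912372; θ=atan2(y, x)=82.8604° ≈ 82.9°
Leg 6: φ1=0.2284811, φ2=-0.4100424, Δφ=-0.6385235, Δλ=1.1160316 rad; a=sin²(Δφ/2)+cosφ1·cosφ2·sin²(Δλ/2)=0.3489617592; c=2·atan2(√a, √(1-a))=1.263926181; dist=6371·c=8052.474 ≈ 8052.5 km; running total=62961.8 km
Leg 6 bearing: y=sinΔλ·cosφ2=0.82389350, x=cosφ1·sinφ2-sinφ1·cosφ2·cosΔλ=-0.47953029; θ=atan2(y, x)=120.2007° ≈ 120.2°

Leg 1: dist=6261.5 km, bearing=313.7°
Leg 2: dist=5707.2 km, bearing=345.6°
Leg 3: dist=18477.2 km, bearing=163.0°
Leg 4: dist=16298.8 km, bearing=154.2°
Leg 5: dist=8164.6 km, bearing=82.9°
Leg 6: dist=8052.5 km, bearing=120.2°
Total: 62961.8 km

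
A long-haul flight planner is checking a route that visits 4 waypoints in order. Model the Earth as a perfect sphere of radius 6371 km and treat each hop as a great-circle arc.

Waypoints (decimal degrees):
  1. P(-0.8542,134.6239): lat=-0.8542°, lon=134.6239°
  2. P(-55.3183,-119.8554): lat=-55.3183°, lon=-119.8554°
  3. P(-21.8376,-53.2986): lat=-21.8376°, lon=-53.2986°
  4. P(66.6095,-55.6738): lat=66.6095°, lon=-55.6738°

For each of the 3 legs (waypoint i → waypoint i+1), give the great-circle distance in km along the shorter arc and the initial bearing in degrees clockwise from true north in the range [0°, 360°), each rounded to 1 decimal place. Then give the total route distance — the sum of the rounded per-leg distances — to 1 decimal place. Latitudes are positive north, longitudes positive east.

Leg 1: dist=10902.3 km, bearing=146.4°
Leg 2: dist=6553.2 km, bearing=83.8°
Leg 3: dist=9836.9 km, bearing=359.1°
Total: 27292.4 km

Leg 1: φ1=-0.0149086, φ2=-0.9654865, Δφ=-0.9505779, Δλ=-4.4415017 rad; a=sin²(Δφ/2)+cosφ1·cosφ2·sin²(Δλ/2)=0.5699925239; c=2·atan2(√a, √(1-a))=1.711242641; dist=6371·c=10902.327 ≈ 10902.3 km; running total=10902.3 km
Leg 1 bearing: y=sinΔλ·cosφ2=0.54826704, x=cosφ1·sinφ2-sinφ1·cosφ2·cosΔλ=-0.82450436; θ=atan2(y, x)=146.3775° ≈ 146.4°
Leg 2: φ1=-0.9654865, φ2=-0.3811380, Δφ=0.5843485, Δλ=1.1616353 rad; a=sin²(Δφ/2)+cosφ1·cosφ2·sin²(Δλ/2)=0.2419902630; c=2·atan2(√a, √(1-a))=1.028598931; dist=6371·c=6553.204 ≈ 6553.2 km; running total=17455.5 km
Leg 2 bearing: y=sinΔλ·cosφ2=0.85162012, x=cosφ1·sinφ2-sinφ1·cosφ2·cosΔλ=0.09201672; θ=atan2(y, x)=83.8332° ≈ 83.8°
Leg 3: φ1=-0.3811380, φ2=1.1625551, Δφ=1.5436931, Δλ=-0.0414551 rad; a=sin²(Δφ/2)+cosφ1·cosφ2·sin²(Δλ/2)=0.4866083497; c=2·atan2(√a, √(1-a))=1.544009823; dist=6371·c=9836.887 ≈ 9836.9 km; running total=27292.4 km
Leg 3 bearing: y=sinΔλ·cosφ2=-0.01645277, x=cosφ1·sinφ2-sinφ1·cosφ2·cosΔλ=0.99950586; θ=atan2(y, x)=-0.9431° <0 so +360° → 359.0569° ≈ 359.1°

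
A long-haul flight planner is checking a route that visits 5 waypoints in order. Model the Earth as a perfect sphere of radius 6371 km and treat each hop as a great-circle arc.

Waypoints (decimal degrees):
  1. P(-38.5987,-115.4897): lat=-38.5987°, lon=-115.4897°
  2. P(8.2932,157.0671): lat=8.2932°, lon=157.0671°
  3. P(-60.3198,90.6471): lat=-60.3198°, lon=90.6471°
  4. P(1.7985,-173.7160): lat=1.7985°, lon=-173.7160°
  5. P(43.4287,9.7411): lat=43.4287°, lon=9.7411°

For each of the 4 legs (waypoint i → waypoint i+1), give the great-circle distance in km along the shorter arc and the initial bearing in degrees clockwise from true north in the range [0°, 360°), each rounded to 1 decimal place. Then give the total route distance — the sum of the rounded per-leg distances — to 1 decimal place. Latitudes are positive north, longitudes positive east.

Leg 1: dist=10361.2 km, bearing=278.1°
Leg 2: dist=9556.8 km, bearing=207.1°
Leg 3: dist=10491.4 km, bearing=94.0°
Leg 4: dist=14974.2 km, bearing=356.5°
Total: 45383.6 km

Leg 1: φ1=-0.6736744, φ2=0.1447436, Δφ=0.8184180, Δλ=4.7570136 rad; a=sin²(Δφ/2)+cosφ1·cosφ2·sin²(Δλ/2)=0.5277427797; c=2·atan2(√a, √(1-a))=1.626310396; dist=6371·c=10361.224 ≈ 10361.2 km; running total=10361.2 km
Leg 1 bearing: y=sinΔλ·cosφ2=-0.98855781, x=cosφ1·sinφ2-sinφ1·cosφ2·cosΔλ=0.14026690; θ=atan2(y, x)=-81.9242° <0 so +360° → 278.0758° ≈ 278.1°
Leg 2: φ1=0.1447436, φ2=-1.0527791, Δφ=-1.1975228, Δλ=-1.1592477 rad; a=sin²(Δφ/2)+cosφ1·cosφ2·sin²(Δλ/2)=0.4646542632; c=2·atan2(√a, √(1-a))=1.500045843; dist=6371·c=9556.792 ≈ 9556.8 km; running total=19918.0 km
Leg 2 bearing: y=sinΔλ·cosφ2=-0.45381393, x=cosφ1·sinφ2-sinφ1·cosφ2·cosΔλ=-0.88828804; θ=atan2(y, x)=-152.9381° <0 so +360° → 207.0619° ≈ 207.1°
Leg 3: φ1=-1.0527791, φ2=0.0313897, Δφ=1.0841689, Δλ=-4.6140065 rad; a=sin²(Δφ/2)+cosφ1·cosφ2·sin²(Δλ/2)=0.5379397101; c=2·atan2(√a, √(1-a))=1.646748751; dist=6371·c=10491.436 ≈ 10491.4 km; running total=30409.4 km
Leg 3 bearing: y=sinΔλ·cosφ2=0.99467411, x=cosφ1·sinφ2-sinφ1·cosφ2·cosΔλ=-0.06975474; θ=atan2(y, x)=94.0115° ≈ 94.0°
Leg 4: φ1=0.0313897, φ2=0.7579738, Δφ=0.7265841, Δλ=3.2019304 rad; a=sin²(Δφ/2)+cosφ1·cosφ2·sin²(Δλ/2)=0.8514881770; c=2·atan2(√a, √(1-a))=2.350370113; dist=6371·c=14974.208 ≈ 14974.2 km; running total=45383.6 km
Leg 4 bearing: y=sinΔλ·cosφ2=-0.04379255, x=cosφ1·sinφ2-sinφ1·cosφ2·cosΔλ=0.70986369; θ=atan2(y, x)=-3.5302° <0 so +360° → 356.4698° ≈ 356.5°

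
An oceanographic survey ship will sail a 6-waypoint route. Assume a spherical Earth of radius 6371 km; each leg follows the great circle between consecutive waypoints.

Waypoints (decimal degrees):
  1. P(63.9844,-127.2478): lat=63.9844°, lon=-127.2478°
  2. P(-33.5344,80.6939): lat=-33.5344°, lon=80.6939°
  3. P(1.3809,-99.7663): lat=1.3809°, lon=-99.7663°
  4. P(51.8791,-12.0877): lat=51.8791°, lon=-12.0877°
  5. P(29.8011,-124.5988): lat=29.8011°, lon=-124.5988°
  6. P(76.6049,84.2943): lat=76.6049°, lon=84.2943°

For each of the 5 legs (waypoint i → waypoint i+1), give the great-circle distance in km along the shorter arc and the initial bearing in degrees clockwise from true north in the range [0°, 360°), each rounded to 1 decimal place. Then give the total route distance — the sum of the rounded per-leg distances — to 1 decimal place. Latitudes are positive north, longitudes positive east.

Leg 1: dist=16126.6 km, bearing=317.0°
Leg 2: dist=16439.5 km, bearing=179.1°
Leg 3: dist=9727.4 km, bearing=38.1°
Leg 4: dist=8816.3 km, bearing=305.3°
Leg 5: dist=8016.4 km, bearing=353.2°
Total: 59126.2 km

Leg 1: φ1=1.1167384, φ2=-0.5852857, Δφ=-1.7020241, Δλ=3.6292673 rad; a=sin²(Δφ/2)+cosφ1·cosφ2·sin²(Δλ/2)=0.9097253415; c=2·atan2(√a, √(1-a))=2.531248270; dist=6371·c=16126.583 ≈ 16126.6 km; running total=16126.6 km
Leg 1 bearing: y=sinΔλ·cosφ2=-0.39058095, x=cosφ1·sinφ2-sinφ1·cosφ2·cosΔλ=0.41946049; θ=atan2(y, x)=-42.9582° <0 so +360° → 317.0418° ≈ 317.0°
Leg 2: φ1=-0.5852857, φ2=0.0241013, Δφ=0.6093869, Δλ=-3.1496247 rad; a=sin²(Δφ/2)+cosφ1·cosφ2·sin²(Δλ/2)=0.9232992392; c=2·atan2(√a, √(1-a))=2.580357707; dist=6371·c=16439.459 ≈ 16439.5 km; running total=32566.1 km
Leg 2 bearing: y=sinΔλ·cosφ2=0.00802959, x=cosφ1·sinφ2-sinφ1·cosφ2·cosΔλ=-0.53217153; θ=atan2(y, x)=179.1356° ≈ 179.1°
Leg 3: φ1=0.0241013, φ2=0.9054611, Δφ=0.8813599, Δλ=1.5302803 rad; a=sin²(Δφ/2)+cosφ1·cosφ2·sin²(Δλ/2)=0.4780218737; c=2·atan2(√a, √(1-a))=1.526825907; dist=6371·c=9727.408 ≈ 9727.4 km; running total=42293.5 km
Leg 3 bearing: y=sinΔλ·cosφ2=0.61681627, x=cosφ1·sinφ2-sinφ1·cosφ2·cosΔλ=0.78587883; θ=atan2(y, x)=38.1275° ≈ 38.1°
Leg 4: φ1=0.9054611, φ2=0.5201273, Δφ=-0.3853338, Δλ=-1.9636891 rad; a=sin²(Δφ/2)+cosφ1·cosφ2·sin²(Δλ/2)=0.4070532184; c=2·atan2(√a, √(1-a))=1.383815128; dist=6371·c=8816.286 ≈ 8816.3 km; running total=51109.8 km
Leg 4 bearing: y=sinΔλ·cosφ2=-0.80163758, x=cosφ1·sinφ2-sinφ1·cosφ2·cosΔλ=0.56817319; θ=atan2(y, x)=-54.6723° <0 so +360° → 305.3277° ≈ 305.3°
Leg 5: φ1=0.5201273, φ2=1.3370077, Δφ=0.8168804, Δλ=3.6458724 rad; a=sin²(Δφ/2)+cosφ1·cosφ2·sin²(Δλ/2)=0.3462673074; c=2·atan2(√a, √(1-a))=1.258268088; dist=6371·c=8016.426 ≈ 8016.4 km; running total=59126.2 km
Leg 5 bearing: y=sinΔλ·cosφ2=-0.11193505, x=cosφ1·sinφ2-sinφ1·cosφ2·cosΔλ=0.94495269; θ=atan2(y, x)=-6.7555° <0 so +360° → 353.2445° ≈ 353.2°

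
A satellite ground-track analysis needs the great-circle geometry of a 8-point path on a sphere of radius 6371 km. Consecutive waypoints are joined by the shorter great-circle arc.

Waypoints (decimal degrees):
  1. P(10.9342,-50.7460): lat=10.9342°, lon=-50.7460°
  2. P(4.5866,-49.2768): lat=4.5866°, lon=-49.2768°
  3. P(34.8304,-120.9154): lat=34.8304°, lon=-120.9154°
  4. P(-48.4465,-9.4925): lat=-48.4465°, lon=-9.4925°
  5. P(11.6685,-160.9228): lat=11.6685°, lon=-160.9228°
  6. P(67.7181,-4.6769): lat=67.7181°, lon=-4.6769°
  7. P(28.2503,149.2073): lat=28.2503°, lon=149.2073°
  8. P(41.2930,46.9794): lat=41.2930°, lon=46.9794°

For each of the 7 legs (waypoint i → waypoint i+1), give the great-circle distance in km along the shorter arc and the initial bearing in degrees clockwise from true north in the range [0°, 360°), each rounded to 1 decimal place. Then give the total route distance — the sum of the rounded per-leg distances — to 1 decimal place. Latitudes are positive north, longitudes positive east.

Leg 1: dist=724.1 km, bearing=167.0°
Leg 2: dist=8043.5 km, bearing=305.2°
Leg 3: dist=14319.3 km, bearing=127.6°
Leg 4: dist=15145.7 km, bearing=222.6°
Leg 5: dist=10984.4 km, bearing=8.9°
Leg 6: dist=9125.0 km, bearing=23.0°
Leg 7: dist=8905.1 km, bearing=311.8°
Total: 67247.1 km

Leg 1: φ1=0.1908378, φ2=0.0800513, Δφ=-0.1107865, Δλ=0.0256424 rad; a=sin²(Δφ/2)+cosφ1·cosφ2·sin²(Δλ/2)=0.0032261491; c=2·atan2(√a, √(1-a))=0.113659569; dist=6371·c=724.125 ≈ 724.1 km; running total=724.1 km
Leg 1 bearing: y=sinΔλ·cosφ2=0.02555746, x=cosφ1·sinφ2-sinφ1·cosφ2·cosΔλ=-0.11049788; θ=atan2(y, x)=166.9769° ≈ 167.0°
Leg 2: φ1=0.0800513, φ2=0.6079052, Δφ=0.5278539, Δλ=-1.2503294 rad; a=sin²(Δφ/2)+cosφ1·cosφ2·sin²(Δλ/2)=0.3482905528; c=2·atan2(√a, √(1-a))=1.262517668; dist=6371·c=8043.500 ≈ 8043.5 km; running total=8767.6 km
Leg 2 bearing: y=sinΔλ·cosφ2=-0.77905573, x=cosφ1·sinφ2-sinφ1·cosφ2·cosΔλ=0.54864301; θ=atan2(y, x)=-54.8452° <0 so +360° → 305.1548° ≈ 305.2°
Leg 3: φ1=0.6079052, φ2=-0.8455509, Δφ=-1.4534561, Δλ=1.9446965 rad; a=sin²(Δφ/2)+cosφ1·cosφ2·sin²(Δλ/2)=0.8131418416; c=2·atan2(√a, √(1-a))=2.247573375; dist=6371·c=14319.290 ≈ 14319.3 km; running total=23086.9 km
Leg 3 bearing: y=sinΔλ·cosφ2=0.61749032, x=cosφ1·sinφ2-sinφ1·cosφ2·cosΔλ=-0.47589332; θ=atan2(y, x)=127.6211° ≈ 127.6°
Leg 4: φ1=-0.8455509, φ2=0.2036537, Δφ=1.0492047, Δλ=-2.6429573 rad; a=sin²(Δφ/2)+cosφ1·cosφ2·sin²(Δλ/2)=0.8609310411; c=2·atan2(√a, √(1-a))=2.377285610; dist=6371·c=15145.687 ≈ 15145.7 km; running total=38232.6 km
Leg 4 bearing: y=sinΔλ·cosφ2=-0.46834451, x=cosφ1·sinφ2-sinφ1·cosφ2·cosΔλ=-0.50947871; θ=atan2(y, x)=-137.4088° <0 so +360° → 222.5912° ≈ 222.6°
Leg 5: φ1=0.2036537, φ2=1.1819038, Δφ=0.9782501, Δλ=2.7270054 rad; a=sin²(Δφ/2)+cosφ1·cosφ2·sin²(Δλ/2)=0.5763616485; c=2·atan2(√a, √(1-a))=1.724119640; dist=6371·c=10984.366 ≈ 10984.4 km; running total=49217.0 km
Leg 5 bearing: y=sinΔλ·cosφ2=0.15273182, x=cosφ1·sinφ2-sinφ1·cosφ2·cosΔλ=0.97639571; θ=atan2(y, x)=8.8904° ≈ 8.9°
Leg 6: φ1=1.1819038, φ2=0.4930607, Δφ=-0.6888431, Δλ=2.6857860 rad; a=sin²(Δφ/2)+cosφ1·cosφ2·sin²(Δλ/2)=0.4309603161; c=2·atan2(√a, √(1-a))=1.432274383; dist=6371·c=9125.020 ≈ 9125.0 km; running total=58342.0 km
Leg 6 bearing: y=sinΔλ·cosφ2=0.38775538, x=cosφ1·sinφ2-sinφ1·cosφ2·cosΔλ=0.91136154; θ=atan2(y, x)=23.0482° ≈ 23.0°
Leg 7: φ1=0.4930607, φ2=0.7206988, Δφ=0.2276381, Δλ=-1.7842134 rad; a=sin²(Δφ/2)+cosφ1·cosφ2·sin²(Δλ/2)=0.4139145523; c=2·atan2(√a, √(1-a))=1.397763275; dist=6371·c=8905.1498 ≈ 8905.1 km; running total=67247.1 km
Leg 7 bearing: y=sinΔλ·cosφ2=-0.73429891, x=cosφ1·sinφ2-sinφ1·cosφ2·cosΔλ=0.65662950; θ=atan2(y, x)=-48.1961° <0 so +360° → 311.8039° ≈ 311.8°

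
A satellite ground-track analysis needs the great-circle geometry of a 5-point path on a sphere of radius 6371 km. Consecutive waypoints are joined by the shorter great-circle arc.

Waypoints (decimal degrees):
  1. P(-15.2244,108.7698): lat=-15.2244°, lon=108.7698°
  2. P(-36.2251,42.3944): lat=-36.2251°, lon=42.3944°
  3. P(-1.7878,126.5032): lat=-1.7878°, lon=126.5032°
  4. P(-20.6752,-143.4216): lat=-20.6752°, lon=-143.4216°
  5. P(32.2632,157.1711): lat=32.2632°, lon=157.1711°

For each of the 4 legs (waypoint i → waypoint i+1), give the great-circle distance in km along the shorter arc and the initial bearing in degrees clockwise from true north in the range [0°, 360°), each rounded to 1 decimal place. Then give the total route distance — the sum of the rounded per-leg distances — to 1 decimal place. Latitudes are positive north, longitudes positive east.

Leg 1: dist=6911.0 km, bearing=236.7°
Leg 2: dist=9361.7 km, bearing=88.0°
Leg 3: dist=9945.2 km, bearing=110.7°
Leg 4: dist=8632.4 km, bearing=311.8°
Total: 34850.3 km

Leg 1: φ1=-0.2657159, φ2=-0.6322473, Δφ=-0.3665314, Δλ=-1.1584693 rad; a=sin²(Δφ/2)+cosφ1·cosφ2·sin²(Δλ/2)=0.2664400572; c=2·atan2(√a, √(1-a))=1.084765695; dist=6371·c=6911.042 ≈ 6911.0 km; running total=6911.0 km
Leg 1 bearing: y=sinΔλ·cosφ2=-0.73909246, x=cosφ1·sinφ2-sinφ1·cosφ2·cosΔλ=-0.48532602; θ=atan2(y, x)=-123.2910° <0 so +360° → 236.7090° ≈ 236.7°
Leg 2: φ1=-0.6322473, φ2=-0.0312030, Δφ=0.6010443, Δλ=1.4679755 rad; a=sin²(Δφ/2)+cosφ1·cosφ2·sin²(Δλ/2)=0.4494019763; c=2·atan2(√a, √(1-a))=1.469426760; dist=6371·c=9361.718 ≈ 9361.7 km; running total=16272.7 km
Leg 2 bearing: y=sinΔλ·cosφ2=0.99423439, x=cosφ1·sinφ2-sinφ1·cosφ2·cosΔλ=0.03545896; θ=atan2(y, x)=87.9574° ≈ 88.0°
Leg 3: φ1=-0.0312030, φ2=-0.3608503, Δφ=-0.3296473, Δλ=-4.7110765 rad; a=sin²(Δφ/2)+cosφ1·cosφ2·sin²(Δλ/2)=0.4951061549; c=2·atan2(√a, √(1-a))=1.561008480; dist=6371·c=9945.185 ≈ 9945.2 km; running total=26217.9 km
Leg 3 bearing: y=sinΔλ·cosφ2=0.93559614, x=cosφ1·sinφ2-sinφ1·cosφ2·cosΔλ=-0.35293636; θ=atan2(y, x)=110.6681° ≈ 110.7°
Leg 4: φ1=-0.3608503, φ2=0.5630991, Δφ=0.9239494, Δλ=5.2463323 rad; a=sin²(Δφ/2)+cosφ1·cosφ2·sin²(Δλ/2)=0.3929165235; c=2·atan2(√a, √(1-a))=1.354957412; dist=6371·c=8632.434 ≈ 8632.4 km; running total=34850.3 km
Leg 4 bearing: y=sinΔλ·cosφ2=-0.72790248, x=cosφ1·sinφ2-sinφ1·cosφ2·cosΔλ=0.65137585; θ=atan2(y, x)=-48.1757° <0 so +360° → 311.8243° ≈ 311.8°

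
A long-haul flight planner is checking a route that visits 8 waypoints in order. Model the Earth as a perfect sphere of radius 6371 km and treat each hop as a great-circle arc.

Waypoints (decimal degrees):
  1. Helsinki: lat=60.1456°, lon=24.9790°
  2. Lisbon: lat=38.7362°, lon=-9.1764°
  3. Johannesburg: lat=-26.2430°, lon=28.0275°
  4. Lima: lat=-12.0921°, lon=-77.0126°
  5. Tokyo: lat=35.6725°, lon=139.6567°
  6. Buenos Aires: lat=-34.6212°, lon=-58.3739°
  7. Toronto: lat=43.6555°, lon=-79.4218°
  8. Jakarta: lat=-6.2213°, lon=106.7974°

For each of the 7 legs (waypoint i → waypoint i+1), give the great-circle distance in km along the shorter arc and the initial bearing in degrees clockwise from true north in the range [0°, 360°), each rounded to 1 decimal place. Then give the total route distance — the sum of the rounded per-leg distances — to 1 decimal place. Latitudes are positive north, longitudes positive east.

Leg 1: φ1=1.0497388, φ2=0.6760742, Δφ=-0.3736645, Δλ=-0.5961242 rad; a=sin²(Δφ/2)+cosφ1·cosφ2·sin²(Δλ/2)=0.0679894107; c=2·atan2(√a, √(1-a))=0.527593417; dist=6371·c=3361.298 ≈ 3361.3 km; running total=3361.3 km
Leg 1 bearing: y=sinΔλ·cosφ2=-0.43794250, x=cosφ1·sinφ2-sinφ1·cosφ2·cosΔλ=-0.24834204; θ=atan2(y, x)=-119.5561° <0 so +360° → 240.4439° ≈ 240.4°
Leg 2: φ1=0.6760742, φ2=-0.4580268, Δφ=-1.1341010, Δλ=0.6493305 rad; a=sin²(Δφ/2)+cosφ1·cosφ2·sin²(Δλ/2)=0.3597181136; c=2·atan2(√a, √(1-a))=1.286414904; dist=6371·c=8195.749 ≈ 8195.7 km; running total=11557.0 km
Leg 2 bearing: y=sinΔλ·cosφ2=0.54232976, x=cosφ1·sinφ2-sinφ1·cosφ2·cosΔλ=-0.79193586; θ=atan2(y, x)=145.5961° ≈ 145.6°
Leg 3: φ1=-0.4580268, φ2=-0.2110470, Δφ=0.2469798, Δλ=-1.8332956 rad; a=sin²(Δφ/2)+cosφ1·cosφ2·sin²(Δλ/2)=0.5674772517; c=2·atan2(√a, √(1-a))=1.706163873; dist=6371·c=10869.970 ≈ 10870.0 km; running total=22427.0 km
Leg 3 bearing: y=sinΔλ·cosφ2=-0.94431664, x=cosφ1·sinφ2-sinφ1·cosφ2·cosΔλ=-0.30008894; θ=atan2(y, x)=-107.6294° <0 so +360° → 252.3706° ≈ 252.4°
Leg 4: φ1=-0.2110470, φ2=0.6226026, Δφ=0.8336495, Δλ=3.7815927 rad; a=sin²(Δφ/2)+cosφ1·cosφ2·sin²(Δλ/2)=0.8796482913; c=2·atan2(√a, √(1-a))=2.433027817; dist=6371·c=15500.820 ≈ 15500.8 km; running total=37927.8 km
Leg 4 bearing: y=sinΔλ·cosφ2=-0.48513980, x=cosφ1·sinφ2-sinφ1·cosφ2·cosΔλ=0.43371428; θ=atan2(y, x)=-48.2033° <0 so +360° → 311.7967° ≈ 311.8°
Leg 5: φ1=0.6226026, φ2=-0.6042539, Δφ=-1.2268565, Δλ=-3.4562860 rad; a=sin²(Δφ/2)+cosφ1·cosφ2·sin²(Δλ/2)=0.9835008920; c=2·atan2(√a, √(1-a))=2.883983219; dist=6371·c=18373.857 ≈ 18373.9 km; running total=56301.7 km
Leg 5 bearing: y=sinΔλ·cosφ2=0.25471614, x=cosφ1·sinφ2-sinφ1·cosφ2·cosΔλ=-0.00521916; θ=atan2(y, x)=91.1738° ≈ 91.2°
Leg 6: φ1=-0.6042539, φ2=0.7619322, Δφ=1.3661861, Δλ=-0.3673552 rad; a=sin²(Δφ/2)+cosφ1·cosφ2·sin²(Δλ/2)=0.4182693161; c=2·atan2(√a, √(1-a))=1.406598127; dist=6371·c=8961.437 ≈ 8961.4 km; running total=65263.1 km
Leg 6 bearing: y=sinΔλ·cosφ2=-0.25984506, x=cosφ1·sinφ2-sinφ1·cosφ2·cosΔλ=0.95171473; θ=atan2(y, x)=-15.2712° <0 so +360° → 344.7288° ≈ 344.7°
Leg 7: φ1=0.7619322, φ2=-0.1085822, Δφ=-0.8705144, Δλ=3.2501382 rad; a=sin²(Δφ/2)+cosφ1·cosφ2·sin²(Δλ/2)=0.8949094943; c=2·atan2(√a, √(1-a))=2.481310144; dist=6371·c=15808.427 ≈ 15808.4 km; running total=81071.5 km
Leg 7 bearing: y=sinΔλ·cosφ2=-0.10769450, x=cosφ1·sinφ2-sinφ1·cosφ2·cosΔλ=0.60381111; θ=atan2(y, x)=-10.1128° <0 so +360° → 349.8872° ≈ 349.9°

Leg 1: dist=3361.3 km, bearing=240.4°
Leg 2: dist=8195.7 km, bearing=145.6°
Leg 3: dist=10870.0 km, bearing=252.4°
Leg 4: dist=15500.8 km, bearing=311.8°
Leg 5: dist=18373.9 km, bearing=91.2°
Leg 6: dist=8961.4 km, bearing=344.7°
Leg 7: dist=15808.4 km, bearing=349.9°
Total: 81071.5 km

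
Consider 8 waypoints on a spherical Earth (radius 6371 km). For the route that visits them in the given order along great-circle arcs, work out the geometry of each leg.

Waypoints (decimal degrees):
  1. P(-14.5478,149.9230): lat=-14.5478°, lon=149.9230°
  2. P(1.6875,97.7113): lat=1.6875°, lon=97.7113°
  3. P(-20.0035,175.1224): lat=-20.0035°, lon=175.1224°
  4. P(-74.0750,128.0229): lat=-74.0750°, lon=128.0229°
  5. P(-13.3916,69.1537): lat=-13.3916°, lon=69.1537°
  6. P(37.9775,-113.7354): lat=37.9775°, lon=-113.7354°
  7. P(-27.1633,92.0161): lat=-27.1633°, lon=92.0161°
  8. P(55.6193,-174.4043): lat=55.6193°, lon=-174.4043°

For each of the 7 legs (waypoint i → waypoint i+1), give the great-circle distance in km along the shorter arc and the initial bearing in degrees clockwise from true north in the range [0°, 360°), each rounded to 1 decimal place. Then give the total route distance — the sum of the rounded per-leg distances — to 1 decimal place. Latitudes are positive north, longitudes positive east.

Leg 1: φ1=-0.2539070, φ2=0.0294524, Δφ=0.2833594, Δλ=-0.9112661 rad; a=sin²(Δφ/2)+cosφ1·cosφ2·sin²(Δλ/2)=0.2072770727; c=2·atan2(√a, √(1-a))=0.945366424; dist=6371·c=6022.929 ≈ 6022.9 km; running total=6022.9 km
Leg 1 bearing: y=sinΔλ·cosφ2=-0.78993742, x=cosφ1·sinφ2-sinφ1·cosφ2·cosΔλ=0.18235139; θ=atan2(y, x)=-77.0014° <0 so +360° → 282.9986° ≈ 283.0°
Leg 2: φ1=0.0294524, φ2=-0.3491269, Δφ=-0.3785794, Δλ=1.3510786 rad; a=sin²(Δφ/2)+cosφ1·cosφ2·sin²(Δλ/2)=0.4026785043; c=2·atan2(√a, √(1-a))=1.374902860; dist=6371·c=8759.506 ≈ 8759.5 km; running total=14782.4 km
Leg 2 bearing: y=sinΔλ·cosφ2=0.91708108, x=cosφ1·sinφ2-sinφ1·cosφ2·cosΔλ=-0.34796033; θ=atan2(y, x)=110.7778° ≈ 110.8°
Leg 3: φ1=-0.3491269, φ2=-1.2928526, Δφ=-0.9437257, Δλ=-0.8220414 rad; a=sin²(Δφ/2)+cosφ1·cosφ2·sin²(Δλ/2)=0.2477708043; c=2·atan2(√a, √(1-a))=1.042041748; dist=6371·c=6638.848 ≈ 6638.8 km; running total=21421.2 km
Leg 3 bearing: y=sinΔλ·cosφ2=-0.20099263, x=cosφ1·sinφ2-sinφ1·cosφ2·cosΔλ=-0.83971644; θ=atan2(y, x)=-166.5391° <0 so +360° → 193.4609° ≈ 193.5°
Leg 4: φ1=-1.2928526, φ2=-0.2337275, Δφ=1.0591251, Δλ=-1.0274614 rad; a=sin²(Δφ/2)+cosφ1·cosφ2·sin²(Δλ/2)=0.3196441156; c=2·atan2(√a, √(1-a))=1.201765400; dist=6371·c=7656.447 ≈ 7656.4 km; running total=29077.6 km
Leg 4 bearing: y=sinΔλ·cosφ2=-0.83271481, x=cosφ1·sinφ2-sinφ1·cosφ2·cosΔλ=0.42008697; θ=atan2(y, x)=-63.2300° <0 so +360° → 296.7700° ≈ 296.8°
Leg 5: φ1=-0.2337275, φ2=0.6628324, Δφ=0.8965599, Δλ=-3.1920170 rad; a=sin²(Δφ/2)+cosφ1·cosφ2·sin²(Δλ/2)=0.9541819346; c=2·atan2(√a, √(1-a))=2.710151113; dist=6371·c=17266.373 ≈ 17266.4 km; running total=46344.0 km
Leg 5 bearing: y=sinΔλ·cosφ2=0.03973024, x=cosφ1·sinφ2-sinφ1·cosφ2·cosΔλ=0.41628907; θ=atan2(y, x)=5.4517° ≈ 5.5°
Leg 6: φ1=0.6628324, φ2=-0.4740890, Δφ=-1.1369214, Δλ=3.5910411 rad; a=sin²(Δφ/2)+cosφ1·cosφ2·sin²(Δλ/2)=0.9562954802; c=2·atan2(√a, √(1-a))=2.720373063; dist=6371·c=17331.497 ≈ 17331.5 km; running total=63675.5 km
Leg 6 bearing: y=sinΔλ·cosφ2=-0.38655083, x=cosφ1·sinφ2-sinφ1·cosφ2·cosΔλ=0.13325239; θ=atan2(y, x)=-70.9798° <0 so +360° → 289.0202° ≈ 289.0°
Leg 7: φ1=-0.4740890, φ2=0.9707399, Δφ=1.4448289, Δλ=-4.6499132 rad; a=sin²(Δφ/2)+cosφ1·cosφ2·sin²(Δλ/2)=0.7040711840; c=2·atan2(√a, √(1-a))=1.991214633; dist=6371·c=12686.028 ≈ 12686.0 km; running total=76361.5 km
Leg 7 bearing: y=sinΔλ·cosφ2=0.56358734, x=cosφ1·sinφ2-sinφ1·cosφ2·cosΔλ=0.71818460; θ=atan2(y, x)=38.1227° ≈ 38.1°

Leg 1: dist=6022.9 km, bearing=283.0°
Leg 2: dist=8759.5 km, bearing=110.8°
Leg 3: dist=6638.8 km, bearing=193.5°
Leg 4: dist=7656.4 km, bearing=296.8°
Leg 5: dist=17266.4 km, bearing=5.5°
Leg 6: dist=17331.5 km, bearing=289.0°
Leg 7: dist=12686.0 km, bearing=38.1°
Total: 76361.5 km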